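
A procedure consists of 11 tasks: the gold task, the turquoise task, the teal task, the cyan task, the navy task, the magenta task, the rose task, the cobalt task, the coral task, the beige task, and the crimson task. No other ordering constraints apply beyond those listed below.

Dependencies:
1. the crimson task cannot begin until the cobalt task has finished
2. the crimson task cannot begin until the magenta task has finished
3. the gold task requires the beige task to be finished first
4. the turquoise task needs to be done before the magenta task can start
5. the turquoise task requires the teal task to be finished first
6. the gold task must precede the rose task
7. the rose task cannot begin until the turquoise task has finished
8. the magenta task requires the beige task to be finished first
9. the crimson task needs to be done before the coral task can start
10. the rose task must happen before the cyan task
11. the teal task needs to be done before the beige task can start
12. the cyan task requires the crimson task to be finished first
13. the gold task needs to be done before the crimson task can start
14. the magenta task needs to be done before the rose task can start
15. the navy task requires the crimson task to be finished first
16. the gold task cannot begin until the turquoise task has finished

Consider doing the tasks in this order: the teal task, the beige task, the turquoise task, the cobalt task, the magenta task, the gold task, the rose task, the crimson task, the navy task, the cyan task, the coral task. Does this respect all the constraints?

Yes

Checking each listed constraint against this order: for instance, the turquoise task is in position 3 and the rose task in position 7, so that constraint holds — and the remaining constraints check out the same way.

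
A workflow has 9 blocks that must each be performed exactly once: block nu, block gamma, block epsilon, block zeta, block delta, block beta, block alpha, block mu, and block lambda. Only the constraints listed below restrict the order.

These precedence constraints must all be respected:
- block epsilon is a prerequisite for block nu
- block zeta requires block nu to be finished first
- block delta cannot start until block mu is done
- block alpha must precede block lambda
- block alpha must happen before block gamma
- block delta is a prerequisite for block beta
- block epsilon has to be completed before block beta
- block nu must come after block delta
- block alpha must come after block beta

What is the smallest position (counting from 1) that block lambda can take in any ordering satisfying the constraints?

Every block that must precede block lambda has to come before it. Tracing all chains that end at block lambda, those blocks are: block epsilon, block delta, block beta, block alpha, block mu — 5 in total.
So at minimum 5 blocks come before block lambda, putting block lambda no earlier than position 6. That position is achievable by scheduling exactly those predecessors first.

6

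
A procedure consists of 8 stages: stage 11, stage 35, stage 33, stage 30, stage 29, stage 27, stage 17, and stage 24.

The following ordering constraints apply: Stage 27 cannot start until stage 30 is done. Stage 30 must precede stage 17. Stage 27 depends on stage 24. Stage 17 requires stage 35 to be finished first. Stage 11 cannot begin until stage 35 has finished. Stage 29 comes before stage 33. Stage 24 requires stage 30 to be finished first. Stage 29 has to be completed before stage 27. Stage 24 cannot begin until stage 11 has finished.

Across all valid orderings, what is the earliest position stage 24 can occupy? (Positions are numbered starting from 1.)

Working backwards through the constraints from stage 24, its full set of required predecessors is stage 11, stage 35, stage 30 — 3 of them.
So at minimum 3 stages come before stage 24, putting stage 24 no earlier than position 4. That position is achievable by scheduling exactly those predecessors first.

4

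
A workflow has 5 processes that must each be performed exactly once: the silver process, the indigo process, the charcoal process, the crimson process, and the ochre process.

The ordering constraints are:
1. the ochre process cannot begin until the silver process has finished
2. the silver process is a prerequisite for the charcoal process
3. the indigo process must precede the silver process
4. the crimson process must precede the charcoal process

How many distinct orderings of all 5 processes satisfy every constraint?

2 processes have no prerequisites (the indigo process, the crimson process), so any of them could come first.
Enumerating by repeatedly choosing an available process (one whose prerequisites are all placed) gives 7 distinct complete orderings.

7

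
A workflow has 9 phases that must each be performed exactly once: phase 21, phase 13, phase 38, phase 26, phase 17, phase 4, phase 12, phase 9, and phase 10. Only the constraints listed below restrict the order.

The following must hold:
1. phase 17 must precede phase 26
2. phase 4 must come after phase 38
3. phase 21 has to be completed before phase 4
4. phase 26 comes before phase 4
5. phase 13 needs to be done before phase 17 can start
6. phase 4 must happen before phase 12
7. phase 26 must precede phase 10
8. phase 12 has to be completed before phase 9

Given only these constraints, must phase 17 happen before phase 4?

Yes

Following the dependencies: phase 17 → phase 26 → phase 4.
That forces phase 17 before phase 4 in every valid schedule.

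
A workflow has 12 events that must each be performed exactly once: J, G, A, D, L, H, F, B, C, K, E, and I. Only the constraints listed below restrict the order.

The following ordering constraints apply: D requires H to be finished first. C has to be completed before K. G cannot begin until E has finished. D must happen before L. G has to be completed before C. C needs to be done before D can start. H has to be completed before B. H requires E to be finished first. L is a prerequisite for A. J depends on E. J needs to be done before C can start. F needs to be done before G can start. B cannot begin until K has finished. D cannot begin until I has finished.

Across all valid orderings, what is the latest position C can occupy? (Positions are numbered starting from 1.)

Every event that must follow C has to come after it. Tracing all chains starting from C, those events are: A, D, L, B, K — 5 in total.
So at least 5 events follow C, putting C no later than position 7. That position is achievable by scheduling everything else first.

7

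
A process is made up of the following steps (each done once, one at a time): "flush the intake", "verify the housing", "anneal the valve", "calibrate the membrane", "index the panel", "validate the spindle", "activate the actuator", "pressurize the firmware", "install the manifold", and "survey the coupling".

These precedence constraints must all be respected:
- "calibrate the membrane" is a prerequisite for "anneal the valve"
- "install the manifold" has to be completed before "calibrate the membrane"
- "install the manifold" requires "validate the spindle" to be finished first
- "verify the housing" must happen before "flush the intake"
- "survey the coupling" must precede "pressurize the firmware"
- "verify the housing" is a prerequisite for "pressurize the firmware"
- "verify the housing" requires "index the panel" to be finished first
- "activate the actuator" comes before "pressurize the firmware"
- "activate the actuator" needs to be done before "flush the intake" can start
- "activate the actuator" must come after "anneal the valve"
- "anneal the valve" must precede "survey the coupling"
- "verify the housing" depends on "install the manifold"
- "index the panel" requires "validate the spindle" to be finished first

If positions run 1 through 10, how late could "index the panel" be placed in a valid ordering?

7

The steps that are forced after "index the panel", directly or by a chain of constraints, are "flush the intake", "verify the housing", "pressurize the firmware". That's 3 steps.
So at least 3 steps follow "index the panel", putting "index the panel" no later than position 7. That position is achievable by scheduling everything else first.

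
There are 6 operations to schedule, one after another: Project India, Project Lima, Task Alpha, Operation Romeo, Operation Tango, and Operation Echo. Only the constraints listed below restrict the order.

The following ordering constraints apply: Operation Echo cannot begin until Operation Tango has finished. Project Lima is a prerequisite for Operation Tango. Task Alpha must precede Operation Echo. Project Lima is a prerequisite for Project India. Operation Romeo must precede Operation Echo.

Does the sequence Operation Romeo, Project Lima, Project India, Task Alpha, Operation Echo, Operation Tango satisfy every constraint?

The sequence places Operation Echo ahead of Operation Tango.
But one of the constraints requires Operation Tango before Operation Echo, so this ordering violates it.

No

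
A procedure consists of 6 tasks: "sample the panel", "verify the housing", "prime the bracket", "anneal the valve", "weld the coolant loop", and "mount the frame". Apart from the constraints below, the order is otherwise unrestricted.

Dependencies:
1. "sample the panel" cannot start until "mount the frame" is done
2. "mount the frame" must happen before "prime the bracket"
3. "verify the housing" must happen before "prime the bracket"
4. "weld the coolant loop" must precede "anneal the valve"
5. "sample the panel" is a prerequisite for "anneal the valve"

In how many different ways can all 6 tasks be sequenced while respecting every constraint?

The tasks with no prerequisites are "verify the housing", "weld the coolant loop", "mount the frame"; any of them can be placed first.
Systematically extending each partial ordering one task at a time and counting, there are 40 complete orderings.

40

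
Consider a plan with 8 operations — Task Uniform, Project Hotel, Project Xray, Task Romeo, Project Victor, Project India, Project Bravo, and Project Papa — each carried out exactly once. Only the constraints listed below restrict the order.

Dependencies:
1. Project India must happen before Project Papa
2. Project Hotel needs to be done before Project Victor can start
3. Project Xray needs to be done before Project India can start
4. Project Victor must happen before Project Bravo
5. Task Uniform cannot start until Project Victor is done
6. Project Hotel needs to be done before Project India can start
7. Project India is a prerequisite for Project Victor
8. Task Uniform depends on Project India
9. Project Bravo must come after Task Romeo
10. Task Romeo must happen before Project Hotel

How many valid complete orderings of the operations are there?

2 operations have no prerequisites (Project Xray, Task Romeo), so any of them could come first.
Enumerating by repeatedly choosing an available operation (one whose prerequisites are all placed) gives 24 distinct complete orderings.

24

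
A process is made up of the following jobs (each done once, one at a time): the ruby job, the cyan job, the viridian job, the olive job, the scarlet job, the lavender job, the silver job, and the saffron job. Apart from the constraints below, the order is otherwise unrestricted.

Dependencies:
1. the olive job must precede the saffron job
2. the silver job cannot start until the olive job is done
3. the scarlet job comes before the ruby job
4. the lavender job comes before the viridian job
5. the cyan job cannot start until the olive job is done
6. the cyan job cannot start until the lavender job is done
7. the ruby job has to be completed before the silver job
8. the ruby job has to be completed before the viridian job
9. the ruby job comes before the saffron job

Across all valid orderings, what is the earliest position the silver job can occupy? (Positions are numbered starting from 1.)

The jobs that are forced before the silver job, directly or transitively, are the ruby job, the olive job, the scarlet job. That's 3 jobs.
With 3 mandatory predecessors, the earliest the silver job can sit is position 3+1 = 4, and placing just those 3 first achieves it.

4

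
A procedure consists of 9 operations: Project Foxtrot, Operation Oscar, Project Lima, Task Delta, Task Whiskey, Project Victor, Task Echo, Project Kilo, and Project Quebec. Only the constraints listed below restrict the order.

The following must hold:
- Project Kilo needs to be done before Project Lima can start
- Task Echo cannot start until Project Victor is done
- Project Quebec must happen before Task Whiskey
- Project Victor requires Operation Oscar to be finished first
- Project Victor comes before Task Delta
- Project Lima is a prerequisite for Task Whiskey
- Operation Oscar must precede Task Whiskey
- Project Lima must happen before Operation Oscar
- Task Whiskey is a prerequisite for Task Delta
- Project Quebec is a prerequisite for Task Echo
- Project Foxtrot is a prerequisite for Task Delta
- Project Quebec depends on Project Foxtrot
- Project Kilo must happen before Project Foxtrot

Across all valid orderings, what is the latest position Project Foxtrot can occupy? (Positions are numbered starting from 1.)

5

The operations that are forced after Project Foxtrot, directly or by a chain of constraints, are Task Delta, Task Whiskey, Task Echo, Project Quebec. That's 4 operations.
So at least 4 operations follow Project Foxtrot, putting Project Foxtrot no later than position 5. That position is achievable by scheduling everything else first.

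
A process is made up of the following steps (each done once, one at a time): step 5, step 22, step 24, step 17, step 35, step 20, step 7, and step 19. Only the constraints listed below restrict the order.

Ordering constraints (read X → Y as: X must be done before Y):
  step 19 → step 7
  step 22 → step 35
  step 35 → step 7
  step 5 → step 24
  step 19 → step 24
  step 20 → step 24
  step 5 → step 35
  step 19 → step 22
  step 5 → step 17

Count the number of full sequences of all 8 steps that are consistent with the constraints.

3 steps have no prerequisites (step 5, step 20, step 19), so any of them could come first.
Counting all ways to extend the partial order to a total order gives 288.

288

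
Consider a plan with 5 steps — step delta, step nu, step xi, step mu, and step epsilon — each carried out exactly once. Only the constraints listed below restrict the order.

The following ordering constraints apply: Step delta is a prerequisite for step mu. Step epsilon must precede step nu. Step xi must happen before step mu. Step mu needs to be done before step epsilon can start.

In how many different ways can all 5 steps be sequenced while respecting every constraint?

2

The steps with no prerequisites are step delta, step xi; any of them can be placed first.
Counting all ways to extend the partial order to a total order gives 2.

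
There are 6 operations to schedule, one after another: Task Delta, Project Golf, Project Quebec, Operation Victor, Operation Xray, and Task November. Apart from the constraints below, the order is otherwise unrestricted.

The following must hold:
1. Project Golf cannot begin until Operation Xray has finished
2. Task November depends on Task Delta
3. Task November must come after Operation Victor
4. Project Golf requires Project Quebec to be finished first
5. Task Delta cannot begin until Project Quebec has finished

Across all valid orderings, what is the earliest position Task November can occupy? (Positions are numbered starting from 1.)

4

Working backwards through the constraints from Task November, its full set of required predecessors is Task Delta, Project Quebec, Operation Victor — 3 of them.
So at minimum 3 operations come before Task November, putting Task November no earlier than position 4. That position is achievable by scheduling exactly those predecessors first.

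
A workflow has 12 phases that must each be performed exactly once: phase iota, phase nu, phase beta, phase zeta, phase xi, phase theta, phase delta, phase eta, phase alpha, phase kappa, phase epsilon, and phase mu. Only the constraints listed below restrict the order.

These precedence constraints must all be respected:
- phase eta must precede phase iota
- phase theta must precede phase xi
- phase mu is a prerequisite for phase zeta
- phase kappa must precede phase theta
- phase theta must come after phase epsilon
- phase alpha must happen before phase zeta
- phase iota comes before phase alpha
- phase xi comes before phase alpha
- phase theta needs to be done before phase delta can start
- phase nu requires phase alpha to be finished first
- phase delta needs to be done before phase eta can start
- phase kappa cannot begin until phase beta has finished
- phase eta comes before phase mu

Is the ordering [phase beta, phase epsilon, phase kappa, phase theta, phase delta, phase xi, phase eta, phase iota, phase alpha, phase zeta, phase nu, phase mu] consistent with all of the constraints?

Here phase mu comes after phase zeta.
Since phase mu is required before phase zeta, the ordering is invalid.

No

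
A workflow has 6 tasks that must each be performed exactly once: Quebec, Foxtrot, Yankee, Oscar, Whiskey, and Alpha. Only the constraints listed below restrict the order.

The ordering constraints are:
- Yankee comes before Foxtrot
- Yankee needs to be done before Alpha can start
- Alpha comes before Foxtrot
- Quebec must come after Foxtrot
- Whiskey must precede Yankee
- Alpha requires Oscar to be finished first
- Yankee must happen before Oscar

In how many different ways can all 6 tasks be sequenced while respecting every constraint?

1

Only Whiskey has no prerequisites, so it must go first.
Continuing from there, at each step only one task has all its prerequisites placed, so the ordering is fully determined — there is exactly 1.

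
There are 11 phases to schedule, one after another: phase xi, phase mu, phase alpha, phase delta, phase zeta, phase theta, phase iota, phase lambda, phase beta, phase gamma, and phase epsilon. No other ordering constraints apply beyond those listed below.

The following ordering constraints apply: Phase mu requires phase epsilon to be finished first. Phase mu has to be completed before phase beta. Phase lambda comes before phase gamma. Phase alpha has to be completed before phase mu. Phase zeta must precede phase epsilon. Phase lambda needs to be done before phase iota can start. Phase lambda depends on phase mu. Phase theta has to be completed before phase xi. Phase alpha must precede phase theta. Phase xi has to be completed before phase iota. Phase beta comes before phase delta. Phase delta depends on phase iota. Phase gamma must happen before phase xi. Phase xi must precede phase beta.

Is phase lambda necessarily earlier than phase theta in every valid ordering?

Phase lambda and phase theta are not related by any chain of constraints.
There exist valid orderings with phase theta before phase lambda, so phase lambda is not required to come first.

No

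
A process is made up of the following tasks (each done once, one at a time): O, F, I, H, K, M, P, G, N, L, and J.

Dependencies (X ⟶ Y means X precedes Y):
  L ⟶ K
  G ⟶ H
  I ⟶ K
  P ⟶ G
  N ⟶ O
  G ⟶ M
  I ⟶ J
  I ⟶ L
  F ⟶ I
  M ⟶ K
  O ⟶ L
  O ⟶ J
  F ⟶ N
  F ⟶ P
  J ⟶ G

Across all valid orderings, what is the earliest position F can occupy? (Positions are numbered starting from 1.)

Nothing is required before F; it can be the very first task.

1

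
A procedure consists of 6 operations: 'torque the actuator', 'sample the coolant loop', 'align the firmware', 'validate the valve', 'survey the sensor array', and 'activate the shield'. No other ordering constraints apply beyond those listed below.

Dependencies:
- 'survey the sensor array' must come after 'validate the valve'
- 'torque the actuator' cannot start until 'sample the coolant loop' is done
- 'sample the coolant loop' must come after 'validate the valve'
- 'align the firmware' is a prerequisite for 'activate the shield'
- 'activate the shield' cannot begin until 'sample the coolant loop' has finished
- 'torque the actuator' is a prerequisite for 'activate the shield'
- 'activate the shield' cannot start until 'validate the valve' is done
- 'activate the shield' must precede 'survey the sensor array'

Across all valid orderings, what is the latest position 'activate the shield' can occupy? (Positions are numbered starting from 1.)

5

The only operation forced after 'activate the shield' (directly or by a chain) is 'survey the sensor array'.
With 1 mandatory successor out of 6 operations total, the latest slot for 'activate the shield' is 6−1 = 5, and it's reachable by doing all non-successors before 'activate the shield'.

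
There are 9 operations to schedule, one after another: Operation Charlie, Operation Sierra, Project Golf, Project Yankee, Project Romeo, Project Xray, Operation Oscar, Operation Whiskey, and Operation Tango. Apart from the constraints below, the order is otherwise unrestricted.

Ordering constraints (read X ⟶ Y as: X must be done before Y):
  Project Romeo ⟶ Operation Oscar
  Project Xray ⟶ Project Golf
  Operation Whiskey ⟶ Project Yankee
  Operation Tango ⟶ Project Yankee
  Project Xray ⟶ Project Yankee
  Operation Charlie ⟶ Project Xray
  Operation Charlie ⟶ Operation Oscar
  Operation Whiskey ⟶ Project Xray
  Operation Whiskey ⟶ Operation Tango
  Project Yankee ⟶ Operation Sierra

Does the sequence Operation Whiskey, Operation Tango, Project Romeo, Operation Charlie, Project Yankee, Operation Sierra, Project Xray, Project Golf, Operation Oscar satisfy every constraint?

No

The sequence places Project Yankee ahead of Project Xray.
But one of the constraints requires Project Xray before Project Yankee, so this ordering violates it.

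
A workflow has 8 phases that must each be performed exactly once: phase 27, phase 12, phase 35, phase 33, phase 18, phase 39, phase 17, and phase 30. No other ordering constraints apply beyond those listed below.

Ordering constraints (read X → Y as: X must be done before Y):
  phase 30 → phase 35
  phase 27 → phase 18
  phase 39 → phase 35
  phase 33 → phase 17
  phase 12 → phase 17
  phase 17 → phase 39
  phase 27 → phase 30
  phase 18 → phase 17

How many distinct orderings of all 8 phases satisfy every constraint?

The phases with no prerequisites are phase 27, phase 12, phase 33; any of them can be placed first.
Systematically extending each partial ordering one phase at a time and counting, there are 64 complete orderings.

64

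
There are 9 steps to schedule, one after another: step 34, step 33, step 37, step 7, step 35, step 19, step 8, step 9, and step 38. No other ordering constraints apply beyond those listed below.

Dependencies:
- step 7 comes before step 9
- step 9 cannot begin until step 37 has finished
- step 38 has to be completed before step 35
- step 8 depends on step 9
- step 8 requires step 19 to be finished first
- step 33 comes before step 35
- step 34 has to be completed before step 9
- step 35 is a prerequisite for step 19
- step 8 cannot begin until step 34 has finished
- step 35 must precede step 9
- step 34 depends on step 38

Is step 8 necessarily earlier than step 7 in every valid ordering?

There is a chain step 7 → step 9 → step 8, which puts step 7 before step 8.
So step 8 never precedes step 7.

No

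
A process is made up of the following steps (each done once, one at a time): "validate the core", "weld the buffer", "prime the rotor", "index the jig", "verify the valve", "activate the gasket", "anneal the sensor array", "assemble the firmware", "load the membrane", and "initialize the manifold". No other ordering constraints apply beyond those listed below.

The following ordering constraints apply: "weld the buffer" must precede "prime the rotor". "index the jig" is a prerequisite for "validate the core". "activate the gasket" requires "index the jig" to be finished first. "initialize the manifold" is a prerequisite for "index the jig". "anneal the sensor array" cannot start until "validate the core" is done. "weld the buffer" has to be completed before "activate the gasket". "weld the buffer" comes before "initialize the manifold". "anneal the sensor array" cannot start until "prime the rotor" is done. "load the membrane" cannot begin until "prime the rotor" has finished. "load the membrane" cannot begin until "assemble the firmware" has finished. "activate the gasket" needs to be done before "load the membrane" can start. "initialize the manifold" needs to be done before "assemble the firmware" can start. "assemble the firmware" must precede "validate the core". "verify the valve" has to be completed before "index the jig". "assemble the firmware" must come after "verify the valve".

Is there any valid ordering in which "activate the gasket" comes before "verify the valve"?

No

The constraints give a chain "verify the valve" → "index the jig" → "activate the gasket", which forces "verify the valve" before "activate the gasket".
So no valid ordering can have "activate the gasket" before "verify the valve".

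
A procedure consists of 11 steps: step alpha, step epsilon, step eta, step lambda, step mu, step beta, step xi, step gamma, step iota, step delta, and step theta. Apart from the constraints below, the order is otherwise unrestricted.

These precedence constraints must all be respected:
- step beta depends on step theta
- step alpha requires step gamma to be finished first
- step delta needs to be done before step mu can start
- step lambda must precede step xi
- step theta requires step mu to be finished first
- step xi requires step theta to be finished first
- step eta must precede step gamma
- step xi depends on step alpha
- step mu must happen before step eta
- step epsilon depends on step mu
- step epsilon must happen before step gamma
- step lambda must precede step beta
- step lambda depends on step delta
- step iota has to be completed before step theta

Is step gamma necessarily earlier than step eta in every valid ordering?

The constraints actually force step eta before step gamma (via step eta → step gamma), not the other way around.
So step gamma never precedes step eta.

No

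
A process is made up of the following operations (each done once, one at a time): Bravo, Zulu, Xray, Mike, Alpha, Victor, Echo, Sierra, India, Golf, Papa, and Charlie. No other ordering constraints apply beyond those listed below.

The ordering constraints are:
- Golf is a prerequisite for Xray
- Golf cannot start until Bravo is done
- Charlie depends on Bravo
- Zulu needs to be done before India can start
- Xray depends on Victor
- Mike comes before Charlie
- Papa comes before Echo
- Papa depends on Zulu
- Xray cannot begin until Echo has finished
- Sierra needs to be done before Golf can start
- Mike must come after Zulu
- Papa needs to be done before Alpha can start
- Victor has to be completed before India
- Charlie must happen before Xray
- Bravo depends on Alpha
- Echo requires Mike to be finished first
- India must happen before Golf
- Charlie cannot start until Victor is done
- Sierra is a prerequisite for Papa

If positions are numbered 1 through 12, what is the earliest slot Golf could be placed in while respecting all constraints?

The operations that are forced before Golf, directly or transitively, are Bravo, Zulu, Alpha, Victor, Sierra, India, Papa. That's 7 operations.
With 7 mandatory predecessors, the earliest Golf can sit is position 7+1 = 8, and placing just those 7 first achieves it.

8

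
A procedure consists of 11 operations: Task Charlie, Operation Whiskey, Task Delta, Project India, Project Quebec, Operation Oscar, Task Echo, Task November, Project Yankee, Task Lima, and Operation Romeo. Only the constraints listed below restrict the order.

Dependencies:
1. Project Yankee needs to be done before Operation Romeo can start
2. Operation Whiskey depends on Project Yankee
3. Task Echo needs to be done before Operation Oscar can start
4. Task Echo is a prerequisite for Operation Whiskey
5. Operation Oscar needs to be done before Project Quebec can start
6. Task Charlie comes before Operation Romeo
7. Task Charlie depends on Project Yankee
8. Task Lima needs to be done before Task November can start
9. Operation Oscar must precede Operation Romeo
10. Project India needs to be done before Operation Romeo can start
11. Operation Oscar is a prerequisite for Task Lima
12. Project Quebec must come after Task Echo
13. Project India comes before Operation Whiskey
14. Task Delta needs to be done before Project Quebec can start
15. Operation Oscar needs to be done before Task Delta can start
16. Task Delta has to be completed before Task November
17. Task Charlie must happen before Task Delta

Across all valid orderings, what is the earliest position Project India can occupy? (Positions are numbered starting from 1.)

1

Nothing is required before Project India; it can be the very first operation.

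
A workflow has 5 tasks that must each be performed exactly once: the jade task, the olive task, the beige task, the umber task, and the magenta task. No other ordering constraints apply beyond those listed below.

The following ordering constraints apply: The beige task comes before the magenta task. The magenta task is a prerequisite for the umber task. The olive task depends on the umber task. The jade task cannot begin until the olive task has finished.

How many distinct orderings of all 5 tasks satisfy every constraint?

1

The beige task is the only task with nothing required before it, so every ordering starts there.
Continuing from there, at each step only one task has all its prerequisites placed, so the ordering is fully determined — there is exactly 1.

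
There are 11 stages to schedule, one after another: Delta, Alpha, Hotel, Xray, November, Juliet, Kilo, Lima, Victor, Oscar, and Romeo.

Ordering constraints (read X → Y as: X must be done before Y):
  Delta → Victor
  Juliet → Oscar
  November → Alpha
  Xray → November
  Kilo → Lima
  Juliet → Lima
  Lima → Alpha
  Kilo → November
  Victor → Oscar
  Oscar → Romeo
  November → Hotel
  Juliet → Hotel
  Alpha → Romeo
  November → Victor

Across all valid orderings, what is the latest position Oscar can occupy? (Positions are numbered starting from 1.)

The only stage forced after Oscar (directly or by a chain) is Romeo.
So at least 1 stage follows Oscar, putting Oscar no later than position 10. That position is achievable by scheduling everything else first.

10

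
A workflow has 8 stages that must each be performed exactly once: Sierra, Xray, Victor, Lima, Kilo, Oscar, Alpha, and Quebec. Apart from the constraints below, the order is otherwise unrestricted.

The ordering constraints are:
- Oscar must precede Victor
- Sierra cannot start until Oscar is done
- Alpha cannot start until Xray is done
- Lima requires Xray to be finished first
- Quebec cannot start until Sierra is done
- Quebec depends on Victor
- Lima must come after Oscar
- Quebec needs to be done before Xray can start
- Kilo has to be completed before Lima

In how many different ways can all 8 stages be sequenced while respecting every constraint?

26

2 stages have no prerequisites (Kilo, Oscar), so any of them could come first.
Counting all ways to extend the partial order to a total order gives 26.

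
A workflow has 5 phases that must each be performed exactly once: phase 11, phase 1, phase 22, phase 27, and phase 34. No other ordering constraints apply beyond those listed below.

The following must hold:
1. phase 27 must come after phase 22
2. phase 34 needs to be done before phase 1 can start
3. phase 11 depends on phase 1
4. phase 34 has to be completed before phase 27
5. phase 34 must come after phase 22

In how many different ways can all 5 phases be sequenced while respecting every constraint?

3

Only phase 22 has no prerequisites, so it must go first.
Systematically extending each partial ordering one phase at a time and counting, there are 3 complete orderings.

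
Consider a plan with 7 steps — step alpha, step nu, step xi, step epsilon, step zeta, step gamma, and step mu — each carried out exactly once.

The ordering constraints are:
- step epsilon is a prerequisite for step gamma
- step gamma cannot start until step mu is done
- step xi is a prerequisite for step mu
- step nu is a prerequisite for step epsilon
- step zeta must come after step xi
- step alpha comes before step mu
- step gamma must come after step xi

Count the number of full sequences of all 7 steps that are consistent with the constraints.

95

3 steps have no prerequisites (step alpha, step nu, step xi), so any of them could come first.
Enumerating by repeatedly choosing an available step (one whose prerequisites are all placed) gives 95 distinct complete orderings.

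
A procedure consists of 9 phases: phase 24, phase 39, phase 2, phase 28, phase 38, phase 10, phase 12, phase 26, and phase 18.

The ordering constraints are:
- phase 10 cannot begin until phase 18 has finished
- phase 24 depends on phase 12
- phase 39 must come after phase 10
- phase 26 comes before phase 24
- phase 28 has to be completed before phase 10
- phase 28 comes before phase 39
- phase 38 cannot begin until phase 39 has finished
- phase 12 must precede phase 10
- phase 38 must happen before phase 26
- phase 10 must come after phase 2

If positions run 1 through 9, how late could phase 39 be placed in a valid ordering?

6

Every phase that must follow phase 39 has to come after it. Tracing all chains starting from phase 39, those phases are: phase 24, phase 38, phase 26 — 3 in total.
So at least 3 phases follow phase 39, putting phase 39 no later than position 6. That position is achievable by scheduling everything else first.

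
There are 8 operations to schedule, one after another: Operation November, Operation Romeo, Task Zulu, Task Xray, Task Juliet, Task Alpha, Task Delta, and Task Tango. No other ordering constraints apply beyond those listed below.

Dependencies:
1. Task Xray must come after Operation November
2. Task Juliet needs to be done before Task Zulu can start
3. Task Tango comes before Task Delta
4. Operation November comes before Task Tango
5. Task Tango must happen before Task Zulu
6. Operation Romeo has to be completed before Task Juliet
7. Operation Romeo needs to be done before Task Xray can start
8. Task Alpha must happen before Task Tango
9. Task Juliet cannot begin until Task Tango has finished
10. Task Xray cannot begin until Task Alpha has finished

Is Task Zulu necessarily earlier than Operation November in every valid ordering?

There is a chain Operation November → Task Tango → Task Zulu, which puts Operation November before Task Zulu.
So Task Zulu never precedes Operation November.

No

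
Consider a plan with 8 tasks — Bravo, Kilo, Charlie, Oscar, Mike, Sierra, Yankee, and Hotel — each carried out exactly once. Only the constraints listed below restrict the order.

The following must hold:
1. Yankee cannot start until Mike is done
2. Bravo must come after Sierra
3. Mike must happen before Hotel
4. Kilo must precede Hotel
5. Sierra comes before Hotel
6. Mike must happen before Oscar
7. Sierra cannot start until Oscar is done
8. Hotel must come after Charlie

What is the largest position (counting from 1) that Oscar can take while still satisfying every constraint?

5

Following every chain forward from Oscar, the tasks that must come later are Bravo, Sierra, Hotel — 3 of them.
With 3 mandatory successors out of 8 tasks total, the latest slot for Oscar is 8−3 = 5, and it's reachable by doing all non-successors before Oscar.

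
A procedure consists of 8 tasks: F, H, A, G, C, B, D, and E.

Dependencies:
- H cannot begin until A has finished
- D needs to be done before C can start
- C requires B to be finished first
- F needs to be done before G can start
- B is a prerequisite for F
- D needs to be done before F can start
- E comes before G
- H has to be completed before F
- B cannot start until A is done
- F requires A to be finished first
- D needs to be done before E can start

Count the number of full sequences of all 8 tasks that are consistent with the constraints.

115

2 tasks have no prerequisites (A, D), so any of them could come first.
Systematically extending each partial ordering one task at a time and counting, there are 115 complete orderings.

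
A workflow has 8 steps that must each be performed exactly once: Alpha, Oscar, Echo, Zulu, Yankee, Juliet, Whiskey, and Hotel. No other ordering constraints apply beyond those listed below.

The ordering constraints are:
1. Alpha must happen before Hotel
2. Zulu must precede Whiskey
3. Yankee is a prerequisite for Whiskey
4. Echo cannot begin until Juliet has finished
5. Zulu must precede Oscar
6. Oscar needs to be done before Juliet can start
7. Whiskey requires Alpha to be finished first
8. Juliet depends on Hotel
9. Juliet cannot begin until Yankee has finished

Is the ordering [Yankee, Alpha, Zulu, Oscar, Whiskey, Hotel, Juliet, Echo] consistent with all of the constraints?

Going through the constraints one by one, each required predecessor appears earlier in the sequence than its dependent — e.g. Yankee (position 1) is before Juliet (position 7), as required.

Yes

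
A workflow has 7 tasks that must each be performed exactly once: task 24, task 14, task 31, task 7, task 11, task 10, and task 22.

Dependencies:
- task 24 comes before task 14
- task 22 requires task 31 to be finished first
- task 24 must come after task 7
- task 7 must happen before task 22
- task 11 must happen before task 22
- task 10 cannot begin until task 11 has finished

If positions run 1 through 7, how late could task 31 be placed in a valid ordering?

Following the constraints forward from task 31, its only required successor is task 22.
With 1 mandatory successor out of 7 tasks total, the latest slot for task 31 is 7−1 = 6, and it's reachable by doing all non-successors before task 31.

6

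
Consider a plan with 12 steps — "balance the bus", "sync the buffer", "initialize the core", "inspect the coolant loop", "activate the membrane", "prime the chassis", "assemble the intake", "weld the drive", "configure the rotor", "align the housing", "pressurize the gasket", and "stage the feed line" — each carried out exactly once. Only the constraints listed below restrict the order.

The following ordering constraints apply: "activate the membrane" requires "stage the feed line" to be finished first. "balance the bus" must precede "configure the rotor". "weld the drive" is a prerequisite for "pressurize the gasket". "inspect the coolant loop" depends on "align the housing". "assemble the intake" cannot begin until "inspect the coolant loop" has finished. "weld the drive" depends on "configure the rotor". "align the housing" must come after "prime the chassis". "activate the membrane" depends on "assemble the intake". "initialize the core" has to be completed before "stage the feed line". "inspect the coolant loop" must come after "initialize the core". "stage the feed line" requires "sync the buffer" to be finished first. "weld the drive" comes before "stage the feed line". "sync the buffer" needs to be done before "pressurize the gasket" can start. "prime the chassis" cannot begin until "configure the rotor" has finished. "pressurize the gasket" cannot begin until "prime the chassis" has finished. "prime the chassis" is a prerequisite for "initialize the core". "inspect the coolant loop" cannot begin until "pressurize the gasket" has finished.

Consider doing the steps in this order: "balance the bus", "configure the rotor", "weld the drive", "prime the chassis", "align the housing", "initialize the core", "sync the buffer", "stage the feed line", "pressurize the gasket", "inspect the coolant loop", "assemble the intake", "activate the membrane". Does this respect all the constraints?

Yes

Every stated constraint is respected: "weld the drive" sits at position 3, ahead of "pressurize the gasket" at position 9, and each of the other listed pairs likewise has the predecessor earlier in the sequence.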